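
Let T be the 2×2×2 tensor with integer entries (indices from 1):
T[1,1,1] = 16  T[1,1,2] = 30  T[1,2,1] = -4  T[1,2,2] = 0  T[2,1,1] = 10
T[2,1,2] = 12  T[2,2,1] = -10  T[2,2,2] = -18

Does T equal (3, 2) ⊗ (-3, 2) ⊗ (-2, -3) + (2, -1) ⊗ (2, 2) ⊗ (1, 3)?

Reconstruct entry (1,1,1) from the claimed factors: Σₗ aₗ[1]bₗ[1]cₗ[1] = (3)·(-3)·(-2) + (2)·(2)·(1) = 22, but T[1,1,1] = 16. The claim is false.

No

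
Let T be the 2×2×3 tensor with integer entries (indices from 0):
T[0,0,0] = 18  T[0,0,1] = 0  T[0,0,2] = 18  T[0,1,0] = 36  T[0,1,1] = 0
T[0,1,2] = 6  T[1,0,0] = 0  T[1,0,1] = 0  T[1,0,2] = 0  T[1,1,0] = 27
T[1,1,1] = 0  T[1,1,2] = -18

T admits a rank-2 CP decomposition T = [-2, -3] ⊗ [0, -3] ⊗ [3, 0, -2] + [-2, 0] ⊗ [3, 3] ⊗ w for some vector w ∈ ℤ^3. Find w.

w = [-3, 0, -3]

Subtract the known terms from T to get the rank-1 residual R = [-2, 0] ⊗ [3, 3] ⊗ w, so R[i,j,k] = a[i]·b[j]·w[k]. Pick indices with nonzero a[0]·b[0] = (-2)·(3) = -6. Only the fibre through (0,0,·) is needed: R[0,0,:] = T[0,0,:] − Σₗ aₗ[0]bₗ[0]cₗ = [18, 0, 18] − (-2)·(0)·[3, 0, -2] = [18, 0, 18]. Then w[k] = R[0,0,k] / -6 for each k, giving w = [18, 0, 18] / -6 = [-3, 0, -3].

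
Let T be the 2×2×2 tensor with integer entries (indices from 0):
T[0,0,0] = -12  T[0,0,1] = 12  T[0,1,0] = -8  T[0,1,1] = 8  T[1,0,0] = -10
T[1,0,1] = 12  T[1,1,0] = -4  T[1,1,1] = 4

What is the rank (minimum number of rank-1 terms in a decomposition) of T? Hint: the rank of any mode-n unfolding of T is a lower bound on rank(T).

Lower bound: the mode-2 unfolding of T (rows indexed by j, columns by (i,k) = (0,0), (0,1), (1,0), (1,1)) is [[-12, 12, -10, 12], [-8, 8, -4, 4]].
There the 2×2 minor on rows j ∈ {0, 1}, columns (i,k) ∈ {(0,0), (1,0)} is det [[-12, -10], [-8, -4]] = -32 ≠ 0, so this unfolding has rank ≥ 2; CP rank is at least every unfolding rank, so rank(T) ≥ 2. (Flattening ranks never certify an upper bound on CP rank; for that we must actually write T with 2 rank-1 terms.)
Upper bound — finding two terms. Write S_k = T[:,:,k] for the frontal slices: S₀ = [[-12, -8], [-10, -4]], S₁ = [[12, 8], [12, 4]].
If T = a₁ ⊗ b₁ ⊗ c₁ + a₂ ⊗ b₂ ⊗ c₂ then each S_k = c₁[k]·a₁b₁ᵀ + c₂[k]·a₂b₂ᵀ. S₀ and S₁ are linearly independent, so a₁b₁ᵀ and a₂b₂ᵀ must span the same plane of matrices: they are the rank-1 matrices of the form x·S₀ + y·S₁.
det(x·S₀ + y·S₁) is −32·x² + 80·xy − 48·y² = (-16)·(2·x − 3·y)(x − y), vanishing at (x:y) = (3:2) and (1:1).
M₁ = 3·S₀ + 2·S₁ = [[-12, -8], [-6, -4]] = (-2)·[2, 1][3, 2]ᵀ and M₂ = S₀ + S₁ = [[0, 0], [2, 0]] = 2·[0, 1][1, 0]ᵀ, so take a₁ = [2, 1], b₁ = [3, 2], a₂ = [0, 1], b₂ = [1, 0].
Each slice is an integer combination of E₁ = a₁b₁ᵀ and E₂ = a₂b₂ᵀ: S₀ = −2·E₁ − 4·E₂, S₁ = 2·E₁ + 6·E₂; reading off coefficients, c₁ = [-2, 2] and c₂ = [-4, 6].
Hence T = [2, 1] ⊗ [3, 2] ⊗ [-2, 2] + [0, 1] ⊗ [1, 0] ⊗ [-4, 6], so rank(T) ≤ 2.
These bounds meet, so rank(T) = 2.

2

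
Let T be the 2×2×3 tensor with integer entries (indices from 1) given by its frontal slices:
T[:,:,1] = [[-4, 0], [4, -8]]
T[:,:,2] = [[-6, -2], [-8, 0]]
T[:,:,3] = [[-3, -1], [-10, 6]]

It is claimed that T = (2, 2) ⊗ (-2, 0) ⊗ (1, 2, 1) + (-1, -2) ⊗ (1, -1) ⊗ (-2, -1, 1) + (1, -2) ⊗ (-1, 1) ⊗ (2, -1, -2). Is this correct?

Reconstruct entrywise from the claimed factors. For example, T[2,1,3] = -10 and Σₗ aₗ[2]bₗ[1]cₗ[3] = (2)·(-2)·(1) + (-2)·(1)·(1) + (-2)·(-1)·(-2) = -10; checking all 12 entries, every one matches. The claim holds.

Yes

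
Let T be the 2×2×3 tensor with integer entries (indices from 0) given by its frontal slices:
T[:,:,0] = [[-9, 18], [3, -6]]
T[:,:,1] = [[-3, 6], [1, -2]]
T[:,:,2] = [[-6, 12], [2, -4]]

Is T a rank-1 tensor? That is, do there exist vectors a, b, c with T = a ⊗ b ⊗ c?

Yes

The mode-1 fibre T[:,0,0] = [-9, 3] gives a = (3, -1) (primitive direction); the mode-2 fibre T[0,:,0] = [-9, 18] gives b = (1, -2); then c[k] = T[0,0,k] / (a[0]·b[0]) = [-9, -3, -6] / 3 = (-3, -1, -2).
Expanding (3, -1) ⊗ (1, -2) ⊗ (-3, -1, -2) reproduces all 12 entries of T, so T = (3, -1) ⊗ (1, -2) ⊗ (-3, -1, -2) and rank(T) ≤ 1.
Equivalently every frontal slice T[:,:,k] is c[k] times the rank-1 matrix (3, -1) ⊗ (1, -2). So T has rank 1 (it is nonzero).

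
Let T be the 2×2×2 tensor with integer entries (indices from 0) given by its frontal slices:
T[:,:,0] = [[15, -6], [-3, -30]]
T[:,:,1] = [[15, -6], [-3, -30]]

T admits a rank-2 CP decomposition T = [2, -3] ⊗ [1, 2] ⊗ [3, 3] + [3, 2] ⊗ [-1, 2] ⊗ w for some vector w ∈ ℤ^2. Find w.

Subtract the known terms from T to get the rank-1 residual R = [3, 2] ⊗ [-1, 2] ⊗ w, so R[i,j,k] = a[i]·b[j]·w[k]. Pick indices with nonzero a[0]·b[0] = (3)·(-1) = -3. Only the fibre through (0,0,·) is needed: R[0,0,:] = T[0,0,:] − Σₗ aₗ[0]bₗ[0]cₗ = [15, 15] − (2)·(1)·[3, 3] = [9, 9]. Then w[k] = R[0,0,k] / -3 for each k, giving w = [9, 9] / -3 = [-3, -3].

w = [-3, -3]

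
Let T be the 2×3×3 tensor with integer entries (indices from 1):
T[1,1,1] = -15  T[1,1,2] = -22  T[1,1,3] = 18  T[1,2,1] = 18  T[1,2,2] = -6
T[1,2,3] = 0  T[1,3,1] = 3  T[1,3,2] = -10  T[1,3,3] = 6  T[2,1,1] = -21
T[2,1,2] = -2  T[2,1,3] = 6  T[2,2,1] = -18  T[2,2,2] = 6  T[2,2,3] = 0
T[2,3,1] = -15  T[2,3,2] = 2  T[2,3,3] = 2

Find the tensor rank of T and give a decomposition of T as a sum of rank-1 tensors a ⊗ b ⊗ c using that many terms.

rank(T) = 2

Lower bound: the mode-2 unfolding of T (rows indexed by j, columns by (i,k) = (1,1), (1,2), (1,3), (2,1), (2,2), (2,3)) is [[-15, -22, 18, -21, -2, 6], [18, -6, 0, -18, 6, 0], [3, -10, 6, -15, 2, 2]].
There the 2×2 minor on rows j ∈ {1, 2}, columns (i,k) ∈ {(1,1), (1,2)} is det [[-15, -22], [18, -6]] = 486 ≠ 0, so this unfolding has rank ≥ 2; CP rank is at least every unfolding rank, so rank(T) ≥ 2. (This is only a lower bound: in general the CP rank may exceed every unfolding rank, so we still need to exhibit 2 rank-1 terms summing to T.)
Upper bound — finding two terms. Write S_k = T[:,:,k] for the frontal slices: S₁ = [[-15, 18, 3], [-21, -18, -15]], S₂ = [[-22, -6, -10], [-2, 6, 2]], S₃ = [[18, 0, 6], [6, 0, 2]].
If T = a₁ ⊗ b₁ ⊗ c₁ + a₂ ⊗ b₂ ⊗ c₂ then each S_k = c₁[k]·a₁b₁ᵀ + c₂[k]·a₂b₂ᵀ. S₁ and S₂ are linearly independent, so a₁b₁ᵀ and a₂b₂ᵀ must span the same plane of matrices: they are the rank-1 matrices of the form x·S₁ + y·S₂.
The 2×2 minor of x·S₁ + y·S₂ on rows {1,2}, columns {1,2} is 648·x² + 216·xy − 144·y² = 72·(3·x + 2·y)(3·x − y), vanishing at (x:y) = (2:-3) and (1:3).
M₁ = 2·S₁ − 3·S₂ = [[36, 54, 36], [-36, -54, -36]] = 18·[1, -1][2, 3, 2]ᵀ and M₂ = S₁ + 3·S₂ = [[-81, 0, -27], [-27, 0, -9]] = (-9)·[3, 1][3, 0, 1]ᵀ, so take a₁ = [1, -1], b₁ = [2, 3, 2], a₂ = [3, 1], b₂ = [3, 0, 1].
Each slice is an integer combination of E₁ = a₁b₁ᵀ and E₂ = a₂b₂ᵀ: S₁ = 6·E₁ − 3·E₂, S₂ = −2·E₁ − 2·E₂, S₃ = 2·E₂; reading off coefficients, c₁ = [6, -2, 0] and c₂ = [-3, -2, 2].
Hence T = [1, -1] ⊗ [2, 3, 2] ⊗ [6, -2, 0] + [3, 1] ⊗ [3, 0, 1] ⊗ [-3, -2, 2], so rank(T) ≤ 2.
These bounds meet, so rank(T) = 2.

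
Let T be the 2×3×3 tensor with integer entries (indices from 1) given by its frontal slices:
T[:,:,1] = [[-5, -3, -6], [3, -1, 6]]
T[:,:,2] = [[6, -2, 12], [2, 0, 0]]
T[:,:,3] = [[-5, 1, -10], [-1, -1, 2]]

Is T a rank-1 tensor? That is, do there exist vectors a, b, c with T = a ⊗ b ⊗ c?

No

The mode-2 unfolding of T (rows indexed by j, columns by (i,k) = (1,1), (1,2), (1,3), (2,1), (2,2), (2,3)) is [[-5, 6, -5, 3, 2, -1], [-3, -2, 1, -1, 0, -1], [-6, 12, -10, 6, 0, 2]].
There the 3×3 minor on rows j ∈ {1, 2, 3}, columns (i,k) ∈ {(1,1), (1,2), (1,3)} is det [[-5, 6, -5], [-3, -2, 1], [-6, 12, -10]] = -16 ≠ 0, so this unfolding has rank ≥ 3; CP rank is at least every unfolding rank, so rank(T) ≥ 3.
In particular rank(T) ≥ 3 > 1, so T is not rank-1.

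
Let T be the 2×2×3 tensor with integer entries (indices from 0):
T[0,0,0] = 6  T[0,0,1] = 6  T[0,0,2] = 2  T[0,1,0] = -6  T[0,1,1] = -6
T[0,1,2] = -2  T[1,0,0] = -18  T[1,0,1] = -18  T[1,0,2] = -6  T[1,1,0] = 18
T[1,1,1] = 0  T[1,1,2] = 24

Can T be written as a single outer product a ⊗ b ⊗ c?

The mode-3 unfolding of T (rows indexed by k, columns by (i,j) = (0,0), (0,1), (1,0), (1,1)) is [[6, -6, -18, 18], [6, -6, -18, 0], [2, -2, -6, 24]].
There the 2×2 minor on rows k ∈ {0, 1}, columns (i,j) ∈ {(0,0), (1,1)} is det [[6, 18], [6, 0]] = -108 ≠ 0, so this unfolding has rank ≥ 2; CP rank is at least every unfolding rank, so rank(T) ≥ 2.
In particular rank(T) ≥ 2 > 1, so T is not rank-1.

No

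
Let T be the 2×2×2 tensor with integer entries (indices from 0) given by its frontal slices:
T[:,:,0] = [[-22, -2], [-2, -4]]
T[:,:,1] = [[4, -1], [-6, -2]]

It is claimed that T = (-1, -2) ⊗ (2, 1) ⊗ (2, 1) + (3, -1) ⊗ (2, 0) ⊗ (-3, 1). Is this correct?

Yes

Reconstruct entrywise from the claimed factors. For example, T[0,1,0] = -2 and Σₗ aₗ[0]bₗ[1]cₗ[0] = (-1)·(1)·(2) + (3)·(0)·(-3) = -2; checking all 8 entries, every one matches. The claim holds.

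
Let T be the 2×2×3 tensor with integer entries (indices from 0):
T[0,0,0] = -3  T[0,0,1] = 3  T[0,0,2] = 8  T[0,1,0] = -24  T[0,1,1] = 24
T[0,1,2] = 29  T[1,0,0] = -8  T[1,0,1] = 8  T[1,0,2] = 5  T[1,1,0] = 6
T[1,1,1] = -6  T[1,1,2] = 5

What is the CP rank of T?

2

Lower bound: the mode-3 unfolding of T (rows indexed by k, columns by (i,j) = (0,0), (0,1), (1,0), (1,1)) is [[-3, -24, -8, 6], [3, 24, 8, -6], [8, 29, 5, 5]].
There the 2×2 minor on rows k ∈ {0, 2}, columns (i,j) ∈ {(0,0), (0,1)} is det [[-3, -24], [8, 29]] = 105 ≠ 0, so this unfolding has rank ≥ 2; CP rank is at least every unfolding rank, so rank(T) ≥ 2. (Unfolding ranks only ever bound the CP rank from below — rank(T) can be strictly larger than all of them — so the matching upper bound has to come from an explicit 2-term decomposition.)
Upper bound — finding two terms. Write S_k = T[:,:,k] for the frontal slices: S₀ = [[-3, -24], [-8, 6]], S₁ = [[3, 24], [8, -6]], S₂ = [[8, 29], [5, 5]].
If T = a₁ ∘ b₁ ∘ c₁ + a₂ ∘ b₂ ∘ c₂ then each S_k = c₁[k]·a₁b₁ᵀ + c₂[k]·a₂b₂ᵀ. S₀ and S₂ are linearly independent, so a₁b₁ᵀ and a₂b₂ᵀ must span the same plane of matrices: they are the rank-1 matrices of the form x·S₀ + y·S₂.
det(x·S₀ + y·S₂) is −210·x² + 385·xy − 105·y² = (-35)·(2·x − 3·y)(3·x − y), vanishing at (x:y) = (3:2) and (1:3).
M₁ = 3·S₀ + 2·S₂ = [[7, -14], [-14, 28]] = 7·(1, -2)(1, -2)ᵀ and M₂ = S₀ + 3·S₂ = [[21, 63], [7, 21]] = 7·(3, 1)(1, 3)ᵀ, so take a₁ = (1, -2), b₁ = (1, -2), a₂ = (3, 1), b₂ = (1, 3).
Each slice is an integer combination of E₁ = a₁b₁ᵀ and E₂ = a₂b₂ᵀ: S₀ = 3·E₁ − 2·E₂, S₁ = −3·E₁ + 2·E₂, S₂ = −E₁ + 3·E₂; reading off coefficients, c₁ = (3, -3, -1) and c₂ = (-2, 2, 3).
Hence T = (1, -2) ∘ (1, -2) ∘ (3, -3, -1) + (3, 1) ∘ (1, 3) ∘ (-2, 2, 3), so rank(T) ≤ 2.
These bounds meet, so rank(T) = 2.
Check entry T[1,0,0] = -8: (-2)·(1)·(3) + (1)·(1)·(-2) = -8.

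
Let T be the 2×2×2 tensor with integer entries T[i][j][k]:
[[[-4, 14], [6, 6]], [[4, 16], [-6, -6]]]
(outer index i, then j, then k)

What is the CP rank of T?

Lower bound: the mode-1 unfolding of T (rows indexed by i, columns by (j,k) = (0,0), (0,1), (1,0), (1,1)) is [[-4, 14, 6, 6], [4, 16, -6, -6]].
There the 2×2 minor on rows i ∈ {0, 1}, columns (j,k) ∈ {(0,0), (0,1)} is det [[-4, 14], [4, 16]] = -120 ≠ 0, so this unfolding has rank ≥ 2; CP rank is at least every unfolding rank, so rank(T) ≥ 2. (This is only a lower bound: in general the CP rank may exceed every unfolding rank, so we still need to exhibit 2 rank-1 terms summing to T.)
Upper bound — finding two terms. Write S_k = T[:,:,k] for the frontal slices: S₀ = [[-4, 6], [4, -6]], S₁ = [[14, 6], [16, -6]].
If T = a₁ ⊗ b₁ ⊗ c₁ + a₂ ⊗ b₂ ⊗ c₂ then each S_k = c₁[k]·a₁b₁ᵀ + c₂[k]·a₂b₂ᵀ. S₀ and S₁ are linearly independent, so a₁b₁ᵀ and a₂b₂ᵀ must span the same plane of matrices: they are the rank-1 matrices of the form x·S₀ + y·S₁.
det(x·S₀ + y·S₁) is −180·xy − 180·y² = (-180)·(y)(x + y), vanishing at (x:y) = (1:0) and (1:-1).
M₁ = S₀ = [[-4, 6], [4, -6]] = (-2)·[1, -1][2, -3]ᵀ and M₂ = S₀ − S₁ = [[-18, 0], [-12, 0]] = (-6)·[3, 2][1, 0]ᵀ, so take a₁ = [1, -1], b₁ = [2, -3], a₂ = [3, 2], b₂ = [1, 0].
Each slice is an integer combination of E₁ = a₁b₁ᵀ and E₂ = a₂b₂ᵀ: S₀ = −2·E₁, S₁ = −2·E₁ + 6·E₂; reading off coefficients, c₁ = [-2, -2] and c₂ = [0, 6].
Hence T = [1, -1] ⊗ [2, -3] ⊗ [-2, -2] + [3, 2] ⊗ [1, 0] ⊗ [0, 6], so rank(T) ≤ 2.
These bounds meet, so rank(T) = 2.
Check entry T[0,0,1] = 14: (1)·(2)·(-2) + (3)·(1)·(6) = 14.

2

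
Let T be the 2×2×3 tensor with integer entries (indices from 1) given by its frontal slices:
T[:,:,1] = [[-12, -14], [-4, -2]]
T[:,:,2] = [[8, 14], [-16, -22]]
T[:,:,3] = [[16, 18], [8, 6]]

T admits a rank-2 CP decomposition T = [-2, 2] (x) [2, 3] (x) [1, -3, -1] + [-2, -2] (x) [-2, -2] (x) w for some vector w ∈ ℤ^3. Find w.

Subtract the known terms from T to get the rank-1 residual R = [-2, -2] (x) [-2, -2] (x) w, so R[i,j,k] = a[i]·b[j]·w[k]. Pick indices with nonzero a[1]·b[1] = (-2)·(-2) = 4. Only the fibre through (1,1,·) is needed: R[1,1,:] = T[1,1,:] − Σₗ aₗ[1]bₗ[1]cₗ = [-12, 8, 16] − (-2)·(2)·[1, -3, -1] = [-8, -4, 12]. Then w[k] = R[1,1,k] / 4 for each k, giving w = [-8, -4, 12] / 4 = [-2, -1, 3].

w = [-2, -1, 3]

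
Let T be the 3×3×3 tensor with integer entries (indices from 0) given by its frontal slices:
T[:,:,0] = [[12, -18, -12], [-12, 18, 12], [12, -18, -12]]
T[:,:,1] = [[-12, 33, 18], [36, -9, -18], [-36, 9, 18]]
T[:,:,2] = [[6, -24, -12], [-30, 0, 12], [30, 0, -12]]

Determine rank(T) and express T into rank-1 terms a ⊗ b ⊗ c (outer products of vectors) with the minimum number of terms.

Lower bound: the mode-2 unfolding of T (rows indexed by j, columns by (i,k) = (0,0), (0,1), (0,2), (1,0), (1,1), (1,2), (2,0), (2,1), (2,2)) is [[12, -12, 6, -12, 36, -30, 12, -36, 30], [-18, 33, -24, 18, -9, 0, -18, 9, 0], [-12, 18, -12, 12, -18, 12, -12, 18, -12]].
There the 2×2 minor on rows j ∈ {0, 1}, columns (i,k) ∈ {(0,0), (0,1)} is det [[12, -12], [-18, 33]] = 180 ≠ 0, so this unfolding has rank ≥ 2; CP rank is at least every unfolding rank, so rank(T) ≥ 2. (Flattening ranks never certify an upper bound on CP rank; for that we must actually write T with 2 rank-1 terms.)
Upper bound — finding two terms. Write S_k = T[:,:,k] for the frontal slices: S₀ = [[12, -18, -12], [-12, 18, 12], [12, -18, -12]], S₁ = [[-12, 33, 18], [36, -9, -18], [-36, 9, 18]], S₂ = [[6, -24, -12], [-30, 0, 12], [30, 0, -12]].
If T = a₁ ⊗ b₁ ⊗ c₁ + a₂ ⊗ b₂ ⊗ c₂ then each S_k = c₁[k]·a₁b₁ᵀ + c₂[k]·a₂b₂ᵀ. S₀ and S₁ are linearly independent, so a₁b₁ᵀ and a₂b₂ᵀ must span the same plane of matrices: they are the rank-1 matrices of the form x·S₀ + y·S₁.
The 2×2 minor of x·S₀ + y·S₁ on rows {0,1}, columns {0,1} is 720·xy − 1080·y² = 360·(2·x − 3·y)(y), vanishing at (x:y) = (3:2) and (1:0).
M₁ = 3·S₀ + 2·S₁ = [[12, 12, 0], [36, 36, 0], [-36, -36, 0]] = 12·[1, 3, -3][1, 1, 0]ᵀ and M₂ = S₀ = [[12, -18, -12], [-12, 18, 12], [12, -18, -12]] = 6·[1, -1, 1][2, -3, -2]ᵀ, so take a₁ = [1, 3, -3], b₁ = [1, 1, 0], a₂ = [1, -1, 1], b₂ = [2, -3, -2].
Each slice is an integer combination of E₁ = a₁b₁ᵀ and E₂ = a₂b₂ᵀ: S₀ = 6·E₂, S₁ = 6·E₁ − 9·E₂, S₂ = −6·E₁ + 6·E₂; reading off coefficients, c₁ = [0, 6, -6] and c₂ = [6, -9, 6].
Hence T = [1, 3, -3] ⊗ [1, 1, 0] ⊗ [0, 6, -6] + [1, -1, 1] ⊗ [2, -3, -2] ⊗ [6, -9, 6], so rank(T) ≤ 2.
These bounds meet, so rank(T) = 2.
Check entry T[0,2,2] = -12: (1)·(0)·(-6) + (1)·(-2)·(6) = -12.

rank(T) = 2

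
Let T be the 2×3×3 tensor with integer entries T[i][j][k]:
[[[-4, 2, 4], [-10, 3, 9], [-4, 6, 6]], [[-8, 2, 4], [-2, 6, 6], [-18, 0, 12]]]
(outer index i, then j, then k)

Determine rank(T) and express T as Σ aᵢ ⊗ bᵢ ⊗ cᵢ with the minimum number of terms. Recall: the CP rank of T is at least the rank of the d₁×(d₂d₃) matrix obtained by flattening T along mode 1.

Lower bound: the mode-2 unfolding of T (rows indexed by j, columns by (i,k) = (0,0), (0,1), (0,2), (1,0), (1,1), (1,2)) is [[-4, 2, 4, -8, 2, 4], [-10, 3, 9, -2, 6, 6], [-4, 6, 6, -18, 0, 12]].
There the 3×3 minor on rows j ∈ {0, 1, 2}, columns (i,k) ∈ {(0,0), (0,1), (1,0)} is det [[-4, 2, -8], [-10, 3, -2], [-4, 6, -18]] = 208 ≠ 0, so this unfolding has rank ≥ 3; CP rank is at least every unfolding rank, so rank(T) ≥ 3. (Flattening ranks never certify an upper bound on CP rank; for that we must actually write T with 3 rank-1 terms.)
Upper bound: T is a sum of 3 rank-1 terms, T = [0, 1] ⊗ [2, -1, 1] ⊗ [-2, 0, 0] + [1, -2] ⊗ [0, 1, -2] ⊗ [-2, -1, 1] + [1, 1] ⊗ [1, 2, 2] ⊗ [-4, 2, 4] (written with every a and b primitive with positive leading entry and the scale carried by c; CP decompositions are not unique, and this one is verified by expanding entrywise), so rank(T) ≤ 3.
These bounds meet, so rank(T) = 3.

rank(T) = 3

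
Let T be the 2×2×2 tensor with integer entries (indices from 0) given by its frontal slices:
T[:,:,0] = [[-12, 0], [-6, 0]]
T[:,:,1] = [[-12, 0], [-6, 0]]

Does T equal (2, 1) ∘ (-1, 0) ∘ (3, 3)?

No

Reconstruct entry (0,0,0) from the claimed factors: Σₗ aₗ[0]bₗ[0]cₗ[0] = (2)·(-1)·(3) = -6, but T[0,0,0] = -12. The claim is false.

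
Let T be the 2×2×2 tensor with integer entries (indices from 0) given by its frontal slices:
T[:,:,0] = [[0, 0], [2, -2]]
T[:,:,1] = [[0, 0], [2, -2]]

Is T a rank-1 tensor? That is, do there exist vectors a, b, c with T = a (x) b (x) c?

Yes

If T = a (x) b (x) c then every fibre of T is a multiple of the corresponding factor, so read the factors off the fibres through the nonzero entry T[1,0,0] = 2.
The mode-1 fibre T[:,0,0] = [0, 2] gives a = [0, 1] (primitive direction); the mode-2 fibre T[1,:,0] = [2, -2] gives b = [1, -1]; then c[k] = T[1,0,k] / (a[1]·b[0]) = [2, 2] / 1 = [2, 2].
Expanding [0, 1] (x) [1, -1] (x) [2, 2] reproduces all 8 entries of T, so T = [0, 1] (x) [1, -1] (x) [2, 2] and rank(T) ≤ 1.
Equivalently every frontal slice T[:,:,k] is c[k] times the rank-1 matrix [0, 1] (x) [1, -1]. So T has rank 1 (it is nonzero).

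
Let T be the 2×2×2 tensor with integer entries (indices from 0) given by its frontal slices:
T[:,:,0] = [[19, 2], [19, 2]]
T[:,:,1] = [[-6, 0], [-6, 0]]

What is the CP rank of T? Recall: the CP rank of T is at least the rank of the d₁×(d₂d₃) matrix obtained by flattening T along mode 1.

2

Lower bound: in the mode-2 unfolding of T (rows indexed by j, columns by (i,k)) the 2×2 minor on rows j ∈ {0, 1}, columns (i,k) ∈ {(0,0), (0,1)} is det [[19, -6], [2, 0]] = 12 ≠ 0, so that unfolding has rank ≥ 2 and hence rank(T) ≥ 2 (CP rank is at least every unfolding rank, though it can be larger).
Upper bound: T[i,:,:] = a[i]·M for every slice, with a = [1, 1] and M = [[19, -6], [2, 0]] (rows j, columns k).
Splitting M by its rows (j = 0, 1), M = [1, 0][19, -6]ᵀ + [0, 1][2, 0]ᵀ.
Hence T = [1, 1] ⊗ [1, 0] ⊗ [19, -6] + [1, 1] ⊗ [0, 1] ⊗ [2, 0], so rank(T) ≤ 2.
These bounds meet, so rank(T) = 2.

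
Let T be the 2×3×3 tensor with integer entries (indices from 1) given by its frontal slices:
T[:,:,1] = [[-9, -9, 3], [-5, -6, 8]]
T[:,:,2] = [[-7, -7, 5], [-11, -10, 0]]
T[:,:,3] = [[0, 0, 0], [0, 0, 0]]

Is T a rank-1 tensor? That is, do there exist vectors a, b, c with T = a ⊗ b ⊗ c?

No

The mode-2 unfolding of T (rows indexed by j, columns by (i,k) = (1,1), (1,2), (1,3), (2,1), (2,2), (2,3)) is [[-9, -7, 0, -5, -11, 0], [-9, -7, 0, -6, -10, 0], [3, 5, 0, 8, 0, 0]].
There the 3×3 minor on rows j ∈ {1, 2, 3}, columns (i,k) ∈ {(1,1), (1,2), (2,1)} is det [[-9, -7, -5], [-9, -7, -6], [3, 5, 8]] = -24 ≠ 0, so this unfolding has rank ≥ 3; CP rank is at least every unfolding rank, so rank(T) ≥ 3.
In particular rank(T) ≥ 3 > 1, so T is not rank-1.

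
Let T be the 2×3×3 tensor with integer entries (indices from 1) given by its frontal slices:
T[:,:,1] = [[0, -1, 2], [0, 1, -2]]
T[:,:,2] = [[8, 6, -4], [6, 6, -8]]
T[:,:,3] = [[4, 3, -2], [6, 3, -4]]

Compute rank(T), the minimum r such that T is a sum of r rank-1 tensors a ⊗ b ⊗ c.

Lower bound: the mode-2 unfolding of T (rows indexed by j, columns by (i,k) = (1,1), (1,2), (1,3), (2,1), (2,2), (2,3)) is [[0, 8, 4, 0, 6, 6], [-1, 6, 3, 1, 6, 3], [2, -4, -2, -2, -8, -4]].
There the 3×3 minor on rows j ∈ {1, 2, 3}, columns (i,k) ∈ {(1,1), (1,2), (2,2)} is det [[0, 8, 6], [-1, 6, 6], [2, -4, -8]] = -16 ≠ 0, so this unfolding has rank ≥ 3; CP rank is at least every unfolding rank, so rank(T) ≥ 3. (Unfolding ranks only ever bound the CP rank from below — rank(T) can be strictly larger than all of them — so the matching upper bound has to come from an explicit 3-term decomposition.)
Upper bound: T is a sum of 3 rank-1 terms, T = [0, 1] ⊗ [1, 0, 0] ⊗ [0, 2, 4] + [1, -1] ⊗ [0, 1, -2] ⊗ [-1, -2, -1] + [2, 1] ⊗ [1, 1, -1] ⊗ [0, 4, 2] (one valid choice — decompositions are not unique — normalised so each a, b is primitive with positive first nonzero entry; check it by expanding all entries), so rank(T) ≤ 3.
These bounds meet, so rank(T) = 3.
Check entry T[1,2,2] = 6: (0)·(0)·(2) + (1)·(1)·(-2) + (2)·(1)·(4) = 6.

3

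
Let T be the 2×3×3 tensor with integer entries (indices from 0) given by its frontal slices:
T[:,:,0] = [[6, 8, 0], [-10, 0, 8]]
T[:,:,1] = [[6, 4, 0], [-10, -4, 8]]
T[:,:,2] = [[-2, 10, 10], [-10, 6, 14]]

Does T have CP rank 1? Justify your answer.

The mode-3 unfolding of T (rows indexed by k, columns by (i,j) = (0,0), (0,1), (0,2), (1,0), (1,1), (1,2)) is [[6, 8, 0, -10, 0, 8], [6, 4, 0, -10, -4, 8], [-2, 10, 10, -10, 6, 14]].
There the 3×3 minor on rows k ∈ {0, 1, 2}, columns (i,j) ∈ {(0,0), (0,1), (0,2)} is det [[6, 8, 0], [6, 4, 0], [-2, 10, 10]] = -240 ≠ 0, so this unfolding has rank ≥ 3; CP rank is at least every unfolding rank, so rank(T) ≥ 3.
In particular rank(T) ≥ 3 > 1, so T is not rank-1.

No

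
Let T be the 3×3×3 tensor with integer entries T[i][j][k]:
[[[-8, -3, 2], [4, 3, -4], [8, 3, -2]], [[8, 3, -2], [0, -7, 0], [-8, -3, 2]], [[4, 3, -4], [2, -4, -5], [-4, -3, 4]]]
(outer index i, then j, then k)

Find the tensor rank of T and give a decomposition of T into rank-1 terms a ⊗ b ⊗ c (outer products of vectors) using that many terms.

Lower bound: in the mode-1 unfolding of T (rows indexed by i, columns by (j,k)) the 3×3 minor on rows i ∈ {0, 1, 2}, columns (j,k) ∈ {(0,0), (0,1), (1,0)} is det [[-8, -3, 4], [8, 3, 0], [4, 3, 2]] = 48 ≠ 0, so that unfolding has rank ≥ 3 and hence rank(T) ≥ 3 (CP rank is at least every unfolding rank, though it can be larger).
Upper bound: T is a sum of 3 rank-1 terms, T = (0, 1, 1) ⊗ (0, 1, 0) ⊗ (4, -4, -4) + (1, -1, 1) ⊗ (1, 1, -1) ⊗ (0, 1, -2) + (2, -2, -1) ⊗ (2, -1, -2) ⊗ (-2, -1, 1) (written with every a and b primitive with positive leading entry and the scale carried by c; CP decompositions are not unique, and this one is verified by expanding entrywise), so rank(T) ≤ 3.
These bounds meet, so rank(T) = 3.

rank(T) = 3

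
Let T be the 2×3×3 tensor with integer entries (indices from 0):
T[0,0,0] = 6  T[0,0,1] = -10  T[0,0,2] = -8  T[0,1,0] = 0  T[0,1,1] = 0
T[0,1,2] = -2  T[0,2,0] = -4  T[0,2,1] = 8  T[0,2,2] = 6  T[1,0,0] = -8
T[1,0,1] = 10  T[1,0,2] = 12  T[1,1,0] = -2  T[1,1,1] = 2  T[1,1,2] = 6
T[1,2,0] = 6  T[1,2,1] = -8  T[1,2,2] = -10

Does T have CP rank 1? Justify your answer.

The mode-2 unfolding of T (rows indexed by j, columns by (i,k) = (0,0), (0,1), (0,2), (1,0), (1,1), (1,2)) is [[6, -10, -8, -8, 10, 12], [0, 0, -2, -2, 2, 6], [-4, 8, 6, 6, -8, -10]].
There the 3×3 minor on rows j ∈ {0, 1, 2}, columns (i,k) ∈ {(0,0), (0,1), (0,2)} is det [[6, -10, -8], [0, 0, -2], [-4, 8, 6]] = 16 ≠ 0, so this unfolding has rank ≥ 3; CP rank is at least every unfolding rank, so rank(T) ≥ 3.
In particular rank(T) ≥ 3 > 1, so T is not rank-1.

No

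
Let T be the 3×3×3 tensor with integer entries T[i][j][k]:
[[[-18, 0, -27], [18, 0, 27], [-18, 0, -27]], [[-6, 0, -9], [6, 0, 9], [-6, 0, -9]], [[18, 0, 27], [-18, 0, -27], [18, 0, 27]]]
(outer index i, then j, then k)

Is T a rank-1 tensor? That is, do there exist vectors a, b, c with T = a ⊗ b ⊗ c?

Yes

The mode-1 fibre T[:,0,0] = [-18, -6, 18] gives a = [3, 1, -3] (primitive direction); the mode-2 fibre T[0,:,0] = [-18, 18, -18] gives b = [1, -1, 1]; then c[k] = T[0,0,k] / (a[0]·b[0]) = [-18, 0, -27] / 3 = [-6, 0, -9].
Expanding [3, 1, -3] ⊗ [1, -1, 1] ⊗ [-6, 0, -9] reproduces all 27 entries of T, so T = [3, 1, -3] ⊗ [1, -1, 1] ⊗ [-6, 0, -9] and rank(T) ≤ 1.
Equivalently every frontal slice T[:,:,k] is c[k] times the rank-1 matrix [3, 1, -3] ⊗ [1, -1, 1]. So T has rank 1 (it is nonzero).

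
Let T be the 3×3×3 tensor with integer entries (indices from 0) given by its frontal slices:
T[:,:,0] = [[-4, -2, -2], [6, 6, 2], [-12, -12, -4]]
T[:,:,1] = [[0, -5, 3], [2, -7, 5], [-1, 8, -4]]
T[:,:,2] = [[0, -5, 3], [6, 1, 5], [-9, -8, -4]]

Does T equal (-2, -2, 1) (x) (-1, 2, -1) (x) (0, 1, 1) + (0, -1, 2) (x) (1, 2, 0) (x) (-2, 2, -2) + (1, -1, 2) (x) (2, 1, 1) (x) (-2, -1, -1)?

Reconstruct entry (0,2,1) from the claimed factors: Σₗ aₗ[0]bₗ[2]cₗ[1] = (-2)·(-1)·(1) + (0)·(0)·(2) + (1)·(1)·(-1) = 1, but T[0,2,1] = 3. The claim is false.

No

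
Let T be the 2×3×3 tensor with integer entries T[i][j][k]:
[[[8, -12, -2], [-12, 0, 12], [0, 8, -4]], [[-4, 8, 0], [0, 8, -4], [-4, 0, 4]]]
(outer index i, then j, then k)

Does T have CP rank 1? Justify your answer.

No

The mode-2 unfolding of T (rows indexed by j, columns by (i,k) = (0,0), (0,1), (0,2), (1,0), (1,1), (1,2)) is [[8, -12, -2, -4, 8, 0], [-12, 0, 12, 0, 8, -4], [0, 8, -4, -4, 0, 4]].
There the 3×3 minor on rows j ∈ {0, 1, 2}, columns (i,k) ∈ {(0,0), (0,1), (1,0)} is det [[8, -12, -4], [-12, 0, 0], [0, 8, -4]] = 960 ≠ 0, so this unfolding has rank ≥ 3; CP rank is at least every unfolding rank, so rank(T) ≥ 3.
In particular rank(T) ≥ 3 > 1, so T is not rank-1.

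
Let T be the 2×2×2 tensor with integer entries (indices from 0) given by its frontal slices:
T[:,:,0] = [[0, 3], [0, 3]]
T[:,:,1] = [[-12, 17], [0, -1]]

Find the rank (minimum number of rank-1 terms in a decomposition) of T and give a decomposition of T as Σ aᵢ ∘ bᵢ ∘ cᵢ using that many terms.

rank(T) = 2

Lower bound: the mode-2 unfolding of T (rows indexed by j, columns by (i,k) = (0,0), (0,1), (1,0), (1,1)) is [[0, -12, 0, 0], [3, 17, 3, -1]].
There the 2×2 minor on rows j ∈ {0, 1}, columns (i,k) ∈ {(0,0), (0,1)} is det [[0, -12], [3, 17]] = 36 ≠ 0, so this unfolding has rank ≥ 2; CP rank is at least every unfolding rank, so rank(T) ≥ 2. (Flattening ranks never certify an upper bound on CP rank; for that we must actually write T with 2 rank-1 terms.)
Upper bound — finding two terms. Write S_k = T[:,:,k] for the frontal slices: S₀ = [[0, 3], [0, 3]], S₁ = [[-12, 17], [0, -1]].
If T = a₁ ∘ b₁ ∘ c₁ + a₂ ∘ b₂ ∘ c₂ then each S_k = c₁[k]·a₁b₁ᵀ + c₂[k]·a₂b₂ᵀ. S₀ and S₁ are linearly independent, so a₁b₁ᵀ and a₂b₂ᵀ must span the same plane of matrices: they are the rank-1 matrices of the form x·S₀ + y·S₁.
det(x·S₀ + y·S₁) is −36·xy + 12·y² = (-12)·(3·x − y)(y), vanishing at (x:y) = (1:3) and (1:0).
M₁ = S₀ + 3·S₁ = [[-36, 54], [0, 0]] = (-18)·[1, 0][2, -3]ᵀ and M₂ = S₀ = [[0, 3], [0, 3]] = 3·[1, 1][0, 1]ᵀ, so take a₁ = [1, 0], b₁ = [2, -3], a₂ = [1, 1], b₂ = [0, 1].
Each slice is an integer combination of E₁ = a₁b₁ᵀ and E₂ = a₂b₂ᵀ: S₀ = 3·E₂, S₁ = −6·E₁ − E₂; reading off coefficients, c₁ = [0, -6] and c₂ = [3, -1].
Hence T = [1, 0] ∘ [2, -3] ∘ [0, -6] + [1, 1] ∘ [0, 1] ∘ [3, -1], so rank(T) ≤ 2.
These bounds meet, so rank(T) = 2.
Check entry T[1,0,0] = 0: (0)·(2)·(0) + (1)·(0)·(3) = 0.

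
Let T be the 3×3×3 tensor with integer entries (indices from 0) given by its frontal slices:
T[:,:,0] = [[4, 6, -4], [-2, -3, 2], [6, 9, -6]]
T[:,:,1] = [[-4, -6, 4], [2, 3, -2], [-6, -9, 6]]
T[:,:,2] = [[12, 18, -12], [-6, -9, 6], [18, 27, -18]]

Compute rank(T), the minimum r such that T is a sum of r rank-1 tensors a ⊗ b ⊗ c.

1

Lower bound: T ≠ 0 (e.g. T[0,0,0] = 4), so rank(T) ≥ 1.
Upper bound: if T = a ⊗ b ⊗ c then every fibre of T is a multiple of the corresponding factor, so read the factors off the fibres through the nonzero entry T[0,0,0] = 4.
The mode-1 fibre T[:,0,0] = [4, -2, 6] gives a = [2, -1, 3] (primitive direction); the mode-2 fibre T[0,:,0] = [4, 6, -4] gives b = [2, 3, -2]; then c[k] = T[0,0,k] / (a[0]·b[0]) = [4, -4, 12] / 4 = [1, -1, 3].
Expanding [2, -1, 3] ⊗ [2, 3, -2] ⊗ [1, -1, 3] reproduces all 27 entries of T, so T = [2, -1, 3] ⊗ [2, 3, -2] ⊗ [1, -1, 3] and rank(T) ≤ 1.
These bounds meet, so rank(T) = 1.
Check entry T[2,0,0] = 6: (3)·(2)·(1) = 6.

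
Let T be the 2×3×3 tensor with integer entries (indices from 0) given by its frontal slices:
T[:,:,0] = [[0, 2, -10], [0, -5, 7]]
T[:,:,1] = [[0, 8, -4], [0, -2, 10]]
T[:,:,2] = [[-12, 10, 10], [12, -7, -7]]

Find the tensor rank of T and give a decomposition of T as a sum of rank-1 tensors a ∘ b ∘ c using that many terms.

rank(T) = 3

Lower bound: the mode-2 unfolding of T (rows indexed by j, columns by (i,k) = (0,0), (0,1), (0,2), (1,0), (1,1), (1,2)) is [[0, 0, -12, 0, 0, 12], [2, 8, 10, -5, -2, -7], [-10, -4, 10, 7, 10, -7]].
There the 3×3 minor on rows j ∈ {0, 1, 2}, columns (i,k) ∈ {(0,0), (0,1), (0,2)} is det [[0, 0, -12], [2, 8, 10], [-10, -4, 10]] = -864 ≠ 0, so this unfolding has rank ≥ 3; CP rank is at least every unfolding rank, so rank(T) ≥ 3. (Unfolding ranks only ever bound the CP rank from below — rank(T) can be strictly larger than all of them — so the matching upper bound has to come from an explicit 3-term decomposition.)
Upper bound: T is a sum of 3 rank-1 terms, T = [1, -1] ∘ [1, -1, 0] ∘ [-8, -8, -4] + [1, -1] ∘ [2, -1, -2] ∘ [4, 4, -4] + [2, 1] ∘ [0, 1, 1] ∘ [-1, 2, 1] (written with every a and b primitive with positive leading entry and the scale carried by c; CP decompositions are not unique, and this one is verified by expanding entrywise), so rank(T) ≤ 3.
These bounds meet, so rank(T) = 3.
Check entry T[1,0,2] = 12: (-1)·(1)·(-4) + (-1)·(2)·(-4) + (1)·(0)·(1) = 12.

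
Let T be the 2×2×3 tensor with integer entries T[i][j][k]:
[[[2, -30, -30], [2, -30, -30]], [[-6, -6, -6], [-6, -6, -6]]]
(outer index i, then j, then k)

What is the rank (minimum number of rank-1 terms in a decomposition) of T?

2

Lower bound: the mode-3 unfolding of T (rows indexed by k, columns by (i,j) = (0,0), (0,1), (1,0), (1,1)) is [[2, 2, -6, -6], [-30, -30, -6, -6], [-30, -30, -6, -6]].
There the 2×2 minor on rows k ∈ {0, 1}, columns (i,j) ∈ {(0,0), (1,0)} is det [[2, -6], [-30, -6]] = -192 ≠ 0, so this unfolding has rank ≥ 2; CP rank is at least every unfolding rank, so rank(T) ≥ 2. (Flattening ranks never certify an upper bound on CP rank; for that we must actually write T with 2 rank-1 terms.)
Upper bound — finding two terms. Every mode-2 slice of T is a multiple of one matrix: T[:,j,:] = b[j]·M with b = (1, 1) and M = [[2, -30, -30], [-6, -6, -6]] (rows indexed by i, columns by k). So it suffices to write M as a sum of two rank-1 matrices.
Splitting M by its rows (i = 0, 1), M = (1, 0)(2, -30, -30)ᵀ + (0, 1)(-6, -6, -6)ᵀ.
Hence T = (1, 0) ⊗ (1, 1) ⊗ (2, -30, -30) + (0, 1) ⊗ (1, 1) ⊗ (-6, -6, -6), so rank(T) ≤ 2.
These bounds meet, so rank(T) = 2.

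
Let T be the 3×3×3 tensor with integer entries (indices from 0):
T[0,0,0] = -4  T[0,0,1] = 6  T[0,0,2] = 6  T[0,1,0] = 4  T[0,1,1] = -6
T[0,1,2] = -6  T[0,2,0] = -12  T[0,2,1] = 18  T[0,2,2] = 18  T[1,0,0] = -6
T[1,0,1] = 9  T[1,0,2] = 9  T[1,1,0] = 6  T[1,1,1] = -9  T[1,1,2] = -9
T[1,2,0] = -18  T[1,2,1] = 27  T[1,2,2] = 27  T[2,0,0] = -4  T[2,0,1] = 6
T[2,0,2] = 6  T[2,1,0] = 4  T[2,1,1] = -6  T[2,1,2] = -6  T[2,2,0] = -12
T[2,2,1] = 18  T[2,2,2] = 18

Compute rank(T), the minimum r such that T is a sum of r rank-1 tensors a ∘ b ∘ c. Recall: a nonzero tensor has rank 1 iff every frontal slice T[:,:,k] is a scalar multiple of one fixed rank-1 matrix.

Lower bound: T ≠ 0 (e.g. T[0,0,0] = -4), so rank(T) ≥ 1.
Upper bound: if T = a ∘ b ∘ c then every fibre of T is a multiple of the corresponding factor, so read the factors off the fibres through the nonzero entry T[0,0,0] = -4.
The mode-1 fibre T[:,0,0] = [-4, -6, -4] gives a = (2, 3, 2) (primitive direction); the mode-2 fibre T[0,:,0] = [-4, 4, -12] gives b = (1, -1, 3); then c[k] = T[0,0,k] / (a[0]·b[0]) = [-4, 6, 6] / 2 = (-2, 3, 3).
Expanding (2, 3, 2) ∘ (1, -1, 3) ∘ (-2, 3, 3) reproduces all 27 entries of T, so T = (2, 3, 2) ∘ (1, -1, 3) ∘ (-2, 3, 3) and rank(T) ≤ 1.
These bounds meet, so rank(T) = 1.
Check entry T[0,0,1] = 6: (2)·(1)·(3) = 6.

1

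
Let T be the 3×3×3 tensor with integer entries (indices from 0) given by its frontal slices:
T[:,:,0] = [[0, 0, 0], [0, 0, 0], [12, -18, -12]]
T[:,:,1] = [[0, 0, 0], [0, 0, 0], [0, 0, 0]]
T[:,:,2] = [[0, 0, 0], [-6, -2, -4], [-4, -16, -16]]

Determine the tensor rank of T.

Lower bound: in the mode-1 unfolding of T (rows indexed by i, columns by (j,k)) the 2×2 minor on rows i ∈ {1, 2}, columns (j,k) ∈ {(0,0), (0,2)} is det [[0, -6], [12, -4]] = 72 ≠ 0, so that unfolding has rank ≥ 2 and hence rank(T) ≥ 2 (CP rank is at least every unfolding rank, though it can be larger).
Upper bound: with S_k = T[:,:,k], the two rank-1 terms a₁b₁ᵀ, a₂b₂ᵀ are the rank-1 members of the pencil x·S₀ + y·S₂.
The 2×2 minor of x·S₀ + y·S₂ on rows {1,2}, columns {0,1} is 132·xy + 88·y² = 44·(3·x + 2·y)(y), vanishing at (x:y) = (2:-3) and (1:0).
M₁ = 2·S₀ − 3·S₂ = [[0, 0, 0], [18, 6, 12], [36, 12, 24]] = 6·[0, 1, 2][3, 1, 2]ᵀ and M₂ = S₀ = [[0, 0, 0], [0, 0, 0], [12, -18, -12]] = 6·[0, 0, 1][2, -3, -2]ᵀ, so take a₁ = [0, 1, 2], b₁ = [3, 1, 2], a₂ = [0, 0, 1], b₂ = [2, -3, -2].
Each slice is an integer combination of E₁ = a₁b₁ᵀ and E₂ = a₂b₂ᵀ: S₀ = 6·E₂, S₁ = 0, S₂ = −2·E₁ + 4·E₂; reading off coefficients, c₁ = [0, 0, -2] and c₂ = [6, 0, 4].
Hence T = [0, 1, 2] ⊗ [3, 1, 2] ⊗ [0, 0, -2] + [0, 0, 1] ⊗ [2, -3, -2] ⊗ [6, 0, 4], so rank(T) ≤ 2.
These bounds meet, so rank(T) = 2.

2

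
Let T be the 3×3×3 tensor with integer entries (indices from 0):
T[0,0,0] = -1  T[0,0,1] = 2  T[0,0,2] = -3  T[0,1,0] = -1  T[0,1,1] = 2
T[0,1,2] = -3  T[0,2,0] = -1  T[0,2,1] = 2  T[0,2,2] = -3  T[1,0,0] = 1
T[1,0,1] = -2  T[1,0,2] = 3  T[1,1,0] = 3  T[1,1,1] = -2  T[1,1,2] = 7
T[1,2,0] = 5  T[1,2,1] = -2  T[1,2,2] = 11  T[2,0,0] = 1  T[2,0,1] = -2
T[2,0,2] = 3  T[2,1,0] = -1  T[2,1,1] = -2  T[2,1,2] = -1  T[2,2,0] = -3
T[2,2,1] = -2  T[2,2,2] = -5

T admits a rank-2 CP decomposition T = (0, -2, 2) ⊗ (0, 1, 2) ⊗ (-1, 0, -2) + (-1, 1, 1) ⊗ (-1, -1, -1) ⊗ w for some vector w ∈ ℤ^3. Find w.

Subtract the known terms from T to get the rank-1 residual R = (-1, 1, 1) ⊗ (-1, -1, -1) ⊗ w, so R[i,j,k] = a[i]·b[j]·w[k]. Pick indices with nonzero a[0]·b[0] = (-1)·(-1) = 1. Only the fibre through (0,0,·) is needed: R[0,0,:] = T[0,0,:] − Σₗ aₗ[0]bₗ[0]cₗ = [-1, 2, -3] − (0)·(0)·(-1, 0, -2) = [-1, 2, -3]. Then w[k] = R[0,0,k] / 1 for each k, giving w = [-1, 2, -3] / 1 = (-1, 2, -3).

w = (-1, 2, -3)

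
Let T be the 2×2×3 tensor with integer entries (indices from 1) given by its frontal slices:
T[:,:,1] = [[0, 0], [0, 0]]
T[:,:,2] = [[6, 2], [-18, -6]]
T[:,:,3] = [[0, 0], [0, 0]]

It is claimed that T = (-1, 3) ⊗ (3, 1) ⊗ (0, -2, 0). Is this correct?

Yes

Reconstruct entrywise from the claimed factors. For example, T[2,2,1] = 0 and Σₗ aₗ[2]bₗ[2]cₗ[1] = (3)·(1)·(0) = 0; checking all 12 entries, every one matches. The claim holds.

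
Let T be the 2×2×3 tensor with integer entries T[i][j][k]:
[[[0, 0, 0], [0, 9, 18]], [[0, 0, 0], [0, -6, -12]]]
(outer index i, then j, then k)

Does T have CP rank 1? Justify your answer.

If T = a (x) b (x) c then every fibre of T is a multiple of the corresponding factor, so read the factors off the fibres through the nonzero entry T[0,1,1] = 9.
The mode-1 fibre T[:,1,1] = [9, -6] gives a = [3, -2] (primitive direction); the mode-2 fibre T[0,:,1] = [0, 9] gives b = [0, 1]; then c[k] = T[0,1,k] / (a[0]·b[1]) = [0, 9, 18] / 3 = [0, 3, 6].
Expanding [3, -2] (x) [0, 1] (x) [0, 3, 6] reproduces all 12 entries of T, so T = [3, -2] (x) [0, 1] (x) [0, 3, 6] and rank(T) ≤ 1.
Equivalently every frontal slice T[:,:,k] is c[k] times the rank-1 matrix [3, -2] (x) [0, 1]. So T has rank 1 (it is nonzero).

Yes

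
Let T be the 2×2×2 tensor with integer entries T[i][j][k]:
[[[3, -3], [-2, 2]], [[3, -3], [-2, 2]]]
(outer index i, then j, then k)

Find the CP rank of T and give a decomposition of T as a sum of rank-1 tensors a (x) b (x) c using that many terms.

rank(T) = 1

Lower bound: T ≠ 0 (e.g. T[0,0,0] = 3), so rank(T) ≥ 1.
Upper bound: if T = a (x) b (x) c then every fibre of T is a multiple of the corresponding factor, so read the factors off the fibres through the nonzero entry T[0,0,0] = 3.
The mode-1 fibre T[:,0,0] = [3, 3] gives a = [1, 1] (primitive direction); the mode-2 fibre T[0,:,0] = [3, -2] gives b = [3, -2]; then c[k] = T[0,0,k] / (a[0]·b[0]) = [3, -3] / 3 = [1, -1].
Expanding [1, 1] (x) [3, -2] (x) [1, -1] reproduces all 8 entries of T, so T = [1, 1] (x) [3, -2] (x) [1, -1] and rank(T) ≤ 1.
These bounds meet, so rank(T) = 1.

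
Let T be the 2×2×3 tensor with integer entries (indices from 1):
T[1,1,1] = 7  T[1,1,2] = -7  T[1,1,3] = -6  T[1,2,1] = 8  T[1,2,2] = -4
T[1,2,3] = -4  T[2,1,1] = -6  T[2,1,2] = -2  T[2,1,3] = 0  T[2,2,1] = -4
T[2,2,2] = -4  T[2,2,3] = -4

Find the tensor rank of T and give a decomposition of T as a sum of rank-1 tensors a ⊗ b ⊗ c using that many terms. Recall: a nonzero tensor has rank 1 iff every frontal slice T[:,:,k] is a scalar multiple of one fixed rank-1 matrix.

rank(T) = 3

Lower bound: the mode-3 unfolding of T (rows indexed by k, columns by (i,j) = (1,1), (1,2), (2,1), (2,2)) is [[7, 8, -6, -4], [-7, -4, -2, -4], [-6, -4, 0, -4]].
There the 3×3 minor on rows k ∈ {1, 2, 3}, columns (i,j) ∈ {(1,1), (1,2), (2,1)} is det [[7, 8, -6], [-7, -4, -2], [-6, -4, 0]] = 16 ≠ 0, so this unfolding has rank ≥ 3; CP rank is at least every unfolding rank, so rank(T) ≥ 3. (Flattening ranks never certify an upper bound on CP rank; for that we must actually write T with 3 rank-1 terms.)
Upper bound: T is a sum of 3 rank-1 terms, T = [1, -2] ⊗ [1, 2] ⊗ [0, 2, 2] + [1, 2] ⊗ [1, 0] ⊗ [-1, -1, 0] + [2, -1] ⊗ [1, 1] ⊗ [4, -4, -4] (written with every a and b primitive with positive leading entry and the scale carried by c; CP decompositions are not unique, and this one is verified by expanding entrywise), so rank(T) ≤ 3.
These bounds meet, so rank(T) = 3.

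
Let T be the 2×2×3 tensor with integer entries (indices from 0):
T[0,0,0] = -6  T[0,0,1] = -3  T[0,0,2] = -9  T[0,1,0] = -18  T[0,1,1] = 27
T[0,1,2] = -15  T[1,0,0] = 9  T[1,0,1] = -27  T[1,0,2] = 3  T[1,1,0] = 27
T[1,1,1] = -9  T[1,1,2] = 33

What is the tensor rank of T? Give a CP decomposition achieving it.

Lower bound: in the mode-1 unfolding of T (rows indexed by i, columns by (j,k)) the 2×2 minor on rows i ∈ {0, 1}, columns (j,k) ∈ {(0,0), (0,1)} is det [[-6, -3], [9, -27]] = 189 ≠ 0, so that unfolding has rank ≥ 2 and hence rank(T) ≥ 2 (CP rank is at least every unfolding rank, though it can be larger).
Upper bound: with S_k = T[:,:,k], the two rank-1 terms a₁b₁ᵀ, a₂b₂ᵀ are the rank-1 members of the pencil x·S₀ + y·S₁.
det(x·S₀ + y·S₁) is −756·xy + 756·y² = (-756)·(x − y)(y), vanishing at (x:y) = (1:1) and (1:0).
M₁ = S₀ + S₁ = [[-9, 9], [-18, 18]] = (-9)·[1, 2][1, -1]ᵀ and M₂ = S₀ = [[-6, -18], [9, 27]] = (-3)·[2, -3][1, 3]ᵀ, so take a₁ = [1, 2], b₁ = [1, -1], a₂ = [2, -3], b₂ = [1, 3].
Each slice is an integer combination of E₁ = a₁b₁ᵀ and E₂ = a₂b₂ᵀ: S₀ = −3·E₂, S₁ = −9·E₁ + 3·E₂, S₂ = −3·E₁ − 3·E₂; reading off coefficients, c₁ = [0, -9, -3] and c₂ = [-3, 3, -3].
Hence T = [1, 2] ⊗ [1, -1] ⊗ [0, -9, -3] + [2, -3] ⊗ [1, 3] ⊗ [-3, 3, -3], so rank(T) ≤ 2.
These bounds meet, so rank(T) = 2.

rank(T) = 2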